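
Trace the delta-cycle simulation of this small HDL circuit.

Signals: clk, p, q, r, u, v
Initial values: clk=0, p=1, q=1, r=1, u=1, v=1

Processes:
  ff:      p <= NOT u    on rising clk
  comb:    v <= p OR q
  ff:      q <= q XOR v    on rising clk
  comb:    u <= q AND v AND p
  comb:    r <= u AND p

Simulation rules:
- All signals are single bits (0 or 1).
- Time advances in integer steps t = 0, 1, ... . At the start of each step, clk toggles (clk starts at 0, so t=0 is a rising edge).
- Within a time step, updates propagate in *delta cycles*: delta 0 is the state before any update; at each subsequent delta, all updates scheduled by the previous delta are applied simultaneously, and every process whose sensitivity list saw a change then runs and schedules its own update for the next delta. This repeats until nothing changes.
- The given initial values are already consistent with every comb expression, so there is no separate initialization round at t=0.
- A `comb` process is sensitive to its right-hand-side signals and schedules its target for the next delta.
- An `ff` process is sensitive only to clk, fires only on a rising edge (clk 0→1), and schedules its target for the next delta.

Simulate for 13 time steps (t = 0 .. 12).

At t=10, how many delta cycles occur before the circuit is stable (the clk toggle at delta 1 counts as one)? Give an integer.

4

[bits: q,r,clk,v,p,u]
t=0: Δ0=110111 Δ1=111111 Δ2=011101 Δ3=001000 | 3Δ
t=1: Δ0=001000 Δ1=000000 | 1Δ
t=2: Δ0=000000 Δ1=001000 Δ2=001010 Δ3=001110 | 3Δ
t=3: Δ0=001110 Δ1=000110 | 1Δ
t=4: Δ0=000110 Δ1=001110 Δ2=101110 Δ3=101111 Δ4=111111 | 4Δ
t=5: Δ0=111111 Δ1=110111 | 1Δ
t=6: Δ0=110111 Δ1=111111 Δ2=011101 Δ3=001000 | 3Δ
t=7: Δ0=001000 Δ1=000000 | 1Δ
t=8: Δ0=000000 Δ1=001000 Δ2=001010 Δ3=001110 | 3Δ
t=9: Δ0=001110 Δ1=000110 | 1Δ
t=10: Δ0=000110 Δ1=001110 Δ2=101110 Δ3=101111 Δ4=111111 | 4Δ
t=11: Δ0=111111 Δ1=110111 | 1Δ
t=12: Δ0=110111 Δ1=111111 Δ2=011101 Δ3=001000 | 3Δ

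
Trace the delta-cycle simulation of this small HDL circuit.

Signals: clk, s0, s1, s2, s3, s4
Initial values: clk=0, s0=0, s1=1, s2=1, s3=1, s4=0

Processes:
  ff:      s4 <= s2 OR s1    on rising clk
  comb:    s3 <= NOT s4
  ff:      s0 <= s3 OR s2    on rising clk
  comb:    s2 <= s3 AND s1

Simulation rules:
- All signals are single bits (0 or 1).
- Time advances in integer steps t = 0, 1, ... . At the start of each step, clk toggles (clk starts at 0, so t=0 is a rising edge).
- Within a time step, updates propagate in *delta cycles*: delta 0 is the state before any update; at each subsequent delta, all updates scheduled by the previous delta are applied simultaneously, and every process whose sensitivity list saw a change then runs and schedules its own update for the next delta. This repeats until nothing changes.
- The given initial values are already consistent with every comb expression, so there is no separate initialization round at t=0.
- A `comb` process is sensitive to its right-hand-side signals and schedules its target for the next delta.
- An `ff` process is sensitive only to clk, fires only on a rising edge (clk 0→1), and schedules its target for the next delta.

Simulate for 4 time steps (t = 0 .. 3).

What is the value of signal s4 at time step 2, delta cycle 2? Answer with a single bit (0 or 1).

1

t0.Δ0 s3=1 s1=1 clk=0 s4=0 s2=1 s0=0
t0.Δ1 s3=1 s1=1 clk=1 s4=0 s2=1 s0=0
t0.Δ2 s3=1 s1=1 clk=1 s4=1 s2=1 s0=1
t0.Δ3 s3=0 s1=1 clk=1 s4=1 s2=1 s0=1
t0.Δ4 s3=0 s1=1 clk=1 s4=1 s2=0 s0=1
t1.Δ0 s3=0 s1=1 clk=1 s4=1 s2=0 s0=1
t1.Δ1 s3=0 s1=1 clk=0 s4=1 s2=0 s0=1
t2.Δ0 s3=0 s1=1 clk=0 s4=1 s2=0 s0=1
t2.Δ1 s3=0 s1=1 clk=1 s4=1 s2=0 s0=1
t2.Δ2 s3=0 s1=1 clk=1 s4=1 s2=0 s0=0
t3.Δ0 s3=0 s1=1 clk=1 s4=1 s2=0 s0=0
t3.Δ1 s3=0 s1=1 clk=0 s4=1 s2=0 s0=0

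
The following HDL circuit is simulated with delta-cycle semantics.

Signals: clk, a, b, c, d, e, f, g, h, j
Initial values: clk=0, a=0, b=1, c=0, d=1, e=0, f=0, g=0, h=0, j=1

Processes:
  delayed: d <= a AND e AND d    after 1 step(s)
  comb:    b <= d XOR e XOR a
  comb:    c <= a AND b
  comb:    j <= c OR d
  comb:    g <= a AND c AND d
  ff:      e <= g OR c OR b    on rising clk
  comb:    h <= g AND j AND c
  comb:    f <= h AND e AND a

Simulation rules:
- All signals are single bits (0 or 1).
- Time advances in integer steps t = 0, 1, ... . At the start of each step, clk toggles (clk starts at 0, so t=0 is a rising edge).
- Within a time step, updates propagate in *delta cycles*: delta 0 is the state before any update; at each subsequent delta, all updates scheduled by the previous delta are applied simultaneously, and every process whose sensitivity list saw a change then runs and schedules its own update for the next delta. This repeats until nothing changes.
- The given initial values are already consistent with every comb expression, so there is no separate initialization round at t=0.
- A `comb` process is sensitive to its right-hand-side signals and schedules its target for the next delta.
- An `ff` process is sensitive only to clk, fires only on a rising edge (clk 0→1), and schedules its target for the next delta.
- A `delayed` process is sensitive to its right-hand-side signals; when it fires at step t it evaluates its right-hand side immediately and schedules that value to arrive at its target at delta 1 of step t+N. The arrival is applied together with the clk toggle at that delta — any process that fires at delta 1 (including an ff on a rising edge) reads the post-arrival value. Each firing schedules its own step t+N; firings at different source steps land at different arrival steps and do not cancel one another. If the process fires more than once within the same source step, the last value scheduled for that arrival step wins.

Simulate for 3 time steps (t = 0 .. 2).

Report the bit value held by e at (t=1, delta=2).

t=0 Δ0: j=1 c=0 e=0 clk=0 f=0 b=1 h=0 a=0 g=0 d=1
  Δ1: clk:0→1
  Δ2: e:0→1
  Δ3: b:1→0
  (3Δ to stable)
t=1 Δ0: j=1 c=0 e=1 clk=1 f=0 b=0 h=0 a=0 g=0 d=1
  Δ1: clk:1→0, d:1→0
  Δ2: j:1→0, b:0→1
  (2Δ to stable)
t=2 Δ0: j=0 c=0 e=1 clk=0 f=0 b=1 h=0 a=0 g=0 d=0
  Δ1: clk:0→1
  (1Δ to stable)

1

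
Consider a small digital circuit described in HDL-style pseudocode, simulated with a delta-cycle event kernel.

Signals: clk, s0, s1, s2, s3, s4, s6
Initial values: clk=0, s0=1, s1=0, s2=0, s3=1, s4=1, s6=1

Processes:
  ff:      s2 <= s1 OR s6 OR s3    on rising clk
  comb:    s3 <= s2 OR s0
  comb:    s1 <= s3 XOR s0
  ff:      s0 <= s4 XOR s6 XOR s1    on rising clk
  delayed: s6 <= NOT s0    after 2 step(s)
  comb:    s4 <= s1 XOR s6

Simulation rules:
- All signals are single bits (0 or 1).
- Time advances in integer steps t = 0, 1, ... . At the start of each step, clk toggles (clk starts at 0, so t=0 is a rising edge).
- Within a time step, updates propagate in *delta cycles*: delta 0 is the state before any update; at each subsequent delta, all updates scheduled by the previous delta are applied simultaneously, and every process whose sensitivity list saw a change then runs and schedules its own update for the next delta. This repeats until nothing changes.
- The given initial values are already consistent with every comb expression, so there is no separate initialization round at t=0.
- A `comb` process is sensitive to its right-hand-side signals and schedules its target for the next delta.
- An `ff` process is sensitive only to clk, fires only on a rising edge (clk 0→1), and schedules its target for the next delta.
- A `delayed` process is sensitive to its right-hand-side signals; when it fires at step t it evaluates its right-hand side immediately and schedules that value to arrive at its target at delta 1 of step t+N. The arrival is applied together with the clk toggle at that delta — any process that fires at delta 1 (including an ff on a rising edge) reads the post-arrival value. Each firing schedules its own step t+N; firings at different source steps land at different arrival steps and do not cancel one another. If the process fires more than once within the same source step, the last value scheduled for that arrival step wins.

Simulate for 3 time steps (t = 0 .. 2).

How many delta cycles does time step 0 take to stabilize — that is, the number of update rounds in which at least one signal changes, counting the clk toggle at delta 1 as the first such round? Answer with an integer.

4

t=0 Δ0: clk=0 s2=0 s1=0 s0=1 s4=1 s6=1 s3=1
  Δ1: clk:0→1
  Δ2: s2:0→1, s0:1→0
  Δ3: s1:0→1
  Δ4: s4:1→0
  (4Δ to stable)
t=1 Δ0: clk=1 s2=1 s1=1 s0=0 s4=0 s6=1 s3=1
  Δ1: clk:1→0
  (1Δ to stable)
t=2 Δ0: clk=0 s2=1 s1=1 s0=0 s4=0 s6=1 s3=1
  Δ1: clk:0→1
  (1Δ to stable)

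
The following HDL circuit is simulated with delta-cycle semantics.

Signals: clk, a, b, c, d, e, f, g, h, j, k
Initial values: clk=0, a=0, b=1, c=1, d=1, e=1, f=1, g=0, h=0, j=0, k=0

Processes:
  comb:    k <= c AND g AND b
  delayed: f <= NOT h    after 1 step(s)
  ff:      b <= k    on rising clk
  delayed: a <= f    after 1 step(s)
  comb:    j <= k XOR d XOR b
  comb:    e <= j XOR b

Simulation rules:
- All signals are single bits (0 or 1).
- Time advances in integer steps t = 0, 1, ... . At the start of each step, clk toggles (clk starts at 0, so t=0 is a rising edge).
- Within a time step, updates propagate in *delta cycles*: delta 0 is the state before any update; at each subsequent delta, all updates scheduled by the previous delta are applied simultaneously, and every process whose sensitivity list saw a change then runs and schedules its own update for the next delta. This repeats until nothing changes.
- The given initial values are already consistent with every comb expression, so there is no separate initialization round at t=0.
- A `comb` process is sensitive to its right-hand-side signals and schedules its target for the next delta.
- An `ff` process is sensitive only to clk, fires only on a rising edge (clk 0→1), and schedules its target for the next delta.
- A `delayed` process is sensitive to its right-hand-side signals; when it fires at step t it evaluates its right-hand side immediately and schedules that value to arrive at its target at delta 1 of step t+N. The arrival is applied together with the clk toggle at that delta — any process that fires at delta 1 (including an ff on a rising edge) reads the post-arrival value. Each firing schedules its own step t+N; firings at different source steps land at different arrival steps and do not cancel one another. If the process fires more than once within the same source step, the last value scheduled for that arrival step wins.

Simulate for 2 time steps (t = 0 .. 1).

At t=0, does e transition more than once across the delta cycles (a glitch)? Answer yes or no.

yes

t0.Δ0 c=1 h=0 a=0 g=0 f=1 k=0 j=0 b=1 e=1 clk=0 d=1
t0.Δ1 c=1 h=0 a=0 g=0 f=1 k=0 j=0 b=1 e=1 clk=1 d=1
t0.Δ2 c=1 h=0 a=0 g=0 f=1 k=0 j=0 b=0 e=1 clk=1 d=1
t0.Δ3 c=1 h=0 a=0 g=0 f=1 k=0 j=1 b=0 e=0 clk=1 d=1
t0.Δ4 c=1 h=0 a=0 g=0 f=1 k=0 j=1 b=0 e=1 clk=1 d=1
t1.Δ0 c=1 h=0 a=0 g=0 f=1 k=0 j=1 b=0 e=1 clk=1 d=1
t1.Δ1 c=1 h=0 a=0 g=0 f=1 k=0 j=1 b=0 e=1 clk=0 d=1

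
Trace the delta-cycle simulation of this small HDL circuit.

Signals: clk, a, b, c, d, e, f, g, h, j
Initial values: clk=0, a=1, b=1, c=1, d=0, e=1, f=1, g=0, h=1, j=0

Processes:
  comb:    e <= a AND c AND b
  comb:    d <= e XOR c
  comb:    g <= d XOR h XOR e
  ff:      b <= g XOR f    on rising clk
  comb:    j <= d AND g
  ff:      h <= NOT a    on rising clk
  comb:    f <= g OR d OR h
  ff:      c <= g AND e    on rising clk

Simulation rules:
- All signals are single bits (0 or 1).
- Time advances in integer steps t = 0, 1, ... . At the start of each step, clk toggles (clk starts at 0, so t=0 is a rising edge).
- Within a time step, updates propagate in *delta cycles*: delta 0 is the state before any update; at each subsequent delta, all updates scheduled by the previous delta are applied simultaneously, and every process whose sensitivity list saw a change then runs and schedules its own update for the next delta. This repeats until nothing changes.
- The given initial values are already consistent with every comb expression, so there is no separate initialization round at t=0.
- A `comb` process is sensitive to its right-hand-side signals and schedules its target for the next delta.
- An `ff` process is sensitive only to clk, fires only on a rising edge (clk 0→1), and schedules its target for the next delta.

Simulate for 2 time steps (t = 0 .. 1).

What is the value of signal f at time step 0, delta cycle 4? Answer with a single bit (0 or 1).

1

[bits: j,b,d,e,clk,g,c,h,a,f]
t=0: Δ0=0101001111 Δ1=0101101111 Δ2=0101100011 Δ3=0110110010 Δ4=1100110011 Δ5=0100100011 Δ6=0100100010 | 6Δ
t=1: Δ0=0100100010 Δ1=0100000010 | 1Δ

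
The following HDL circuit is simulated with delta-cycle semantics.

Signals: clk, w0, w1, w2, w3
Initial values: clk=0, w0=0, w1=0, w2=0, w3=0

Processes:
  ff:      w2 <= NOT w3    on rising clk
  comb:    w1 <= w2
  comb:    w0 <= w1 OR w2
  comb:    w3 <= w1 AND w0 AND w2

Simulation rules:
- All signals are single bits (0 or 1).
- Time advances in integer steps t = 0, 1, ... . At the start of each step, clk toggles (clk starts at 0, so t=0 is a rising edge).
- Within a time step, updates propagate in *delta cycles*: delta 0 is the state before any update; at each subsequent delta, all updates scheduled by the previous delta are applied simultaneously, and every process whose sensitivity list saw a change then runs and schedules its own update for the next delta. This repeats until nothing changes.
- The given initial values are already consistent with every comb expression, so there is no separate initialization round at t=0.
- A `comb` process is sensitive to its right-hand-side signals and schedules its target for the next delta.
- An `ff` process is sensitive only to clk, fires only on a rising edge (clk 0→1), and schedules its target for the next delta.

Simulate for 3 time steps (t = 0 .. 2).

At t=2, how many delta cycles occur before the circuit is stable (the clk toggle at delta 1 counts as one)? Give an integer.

t0.Δ0 clk=0 w0=0 w3=0 w2=0 w1=0
t0.Δ1 clk=1 w0=0 w3=0 w2=0 w1=0
t0.Δ2 clk=1 w0=0 w3=0 w2=1 w1=0
t0.Δ3 clk=1 w0=1 w3=0 w2=1 w1=1
t0.Δ4 clk=1 w0=1 w3=1 w2=1 w1=1
t1.Δ0 clk=1 w0=1 w3=1 w2=1 w1=1
t1.Δ1 clk=0 w0=1 w3=1 w2=1 w1=1
t2.Δ0 clk=0 w0=1 w3=1 w2=1 w1=1
t2.Δ1 clk=1 w0=1 w3=1 w2=1 w1=1
t2.Δ2 clk=1 w0=1 w3=1 w2=0 w1=1
t2.Δ3 clk=1 w0=1 w3=0 w2=0 w1=0
t2.Δ4 clk=1 w0=0 w3=0 w2=0 w1=0

4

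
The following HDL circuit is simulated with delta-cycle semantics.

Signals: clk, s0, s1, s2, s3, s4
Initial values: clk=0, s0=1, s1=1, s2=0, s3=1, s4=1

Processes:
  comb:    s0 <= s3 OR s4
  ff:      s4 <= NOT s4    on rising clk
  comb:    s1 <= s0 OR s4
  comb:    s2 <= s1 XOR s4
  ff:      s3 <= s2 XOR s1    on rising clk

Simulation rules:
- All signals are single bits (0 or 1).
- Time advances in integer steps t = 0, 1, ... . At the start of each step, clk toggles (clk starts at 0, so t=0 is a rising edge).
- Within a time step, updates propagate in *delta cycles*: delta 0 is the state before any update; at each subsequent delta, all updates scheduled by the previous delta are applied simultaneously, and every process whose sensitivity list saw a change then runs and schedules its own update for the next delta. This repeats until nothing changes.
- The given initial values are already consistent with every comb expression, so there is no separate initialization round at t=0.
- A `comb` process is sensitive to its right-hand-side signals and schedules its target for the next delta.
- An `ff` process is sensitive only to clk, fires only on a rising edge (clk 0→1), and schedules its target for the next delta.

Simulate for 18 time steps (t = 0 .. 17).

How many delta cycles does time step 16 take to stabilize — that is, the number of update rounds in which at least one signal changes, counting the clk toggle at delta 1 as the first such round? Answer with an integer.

[bits: clk,s0,s2,s1,s4,s3]
t=0: Δ0=010111 Δ1=110111 Δ2=110101 Δ3=111101 | 3Δ
t=1: Δ0=111101 Δ1=011101 | 1Δ
t=2: Δ0=011101 Δ1=111101 Δ2=111110 Δ3=110110 | 3Δ
t=3: Δ0=110110 Δ1=010110 | 1Δ
t=4: Δ0=010110 Δ1=110110 Δ2=110101 Δ3=111101 | 3Δ
t=5: Δ0=111101 Δ1=011101 | 1Δ
t=6: Δ0=011101 Δ1=111101 Δ2=111110 Δ3=110110 | 3Δ
t=7: Δ0=110110 Δ1=010110 | 1Δ
t=8: Δ0=010110 Δ1=110110 Δ2=110101 Δ3=111101 | 3Δ
t=9: Δ0=111101 Δ1=011101 | 1Δ
t=10: Δ0=011101 Δ1=111101 Δ2=111110 Δ3=110110 | 3Δ
t=11: Δ0=110110 Δ1=010110 | 1Δ
t=12: Δ0=010110 Δ1=110110 Δ2=110101 Δ3=111101 | 3Δ
t=13: Δ0=111101 Δ1=011101 | 1Δ
t=14: Δ0=011101 Δ1=111101 Δ2=111110 Δ3=110110 | 3Δ
t=15: Δ0=110110 Δ1=010110 | 1Δ
t=16: Δ0=010110 Δ1=110110 Δ2=110101 Δ3=111101 | 3Δ
t=17: Δ0=111101 Δ1=011101 | 1Δ

3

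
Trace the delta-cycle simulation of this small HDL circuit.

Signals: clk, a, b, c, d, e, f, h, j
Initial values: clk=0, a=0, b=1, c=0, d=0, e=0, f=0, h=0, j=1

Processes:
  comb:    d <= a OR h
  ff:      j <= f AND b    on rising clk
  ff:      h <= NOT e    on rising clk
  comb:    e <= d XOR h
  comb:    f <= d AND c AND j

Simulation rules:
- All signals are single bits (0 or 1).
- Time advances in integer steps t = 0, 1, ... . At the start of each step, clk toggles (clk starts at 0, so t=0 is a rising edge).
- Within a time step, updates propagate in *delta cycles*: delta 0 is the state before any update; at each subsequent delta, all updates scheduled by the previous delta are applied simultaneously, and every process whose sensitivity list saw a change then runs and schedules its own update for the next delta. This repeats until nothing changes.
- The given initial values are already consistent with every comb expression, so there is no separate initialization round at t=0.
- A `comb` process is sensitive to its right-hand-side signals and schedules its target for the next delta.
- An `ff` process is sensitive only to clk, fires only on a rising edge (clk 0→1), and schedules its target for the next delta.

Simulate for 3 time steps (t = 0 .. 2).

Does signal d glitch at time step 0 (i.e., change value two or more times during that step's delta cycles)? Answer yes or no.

t=0 Δ0: c=0 h=0 j=1 d=0 a=0 b=1 clk=0 f=0 e=0
  Δ1: clk:0→1
  Δ2: h:0→1, j:1→0
  Δ3: d:0→1, e:0→1
  Δ4: e:1→0
  (4Δ to stable)
t=1 Δ0: c=0 h=1 j=0 d=1 a=0 b=1 clk=1 f=0 e=0
  Δ1: clk:1→0
  (1Δ to stable)
t=2 Δ0: c=0 h=1 j=0 d=1 a=0 b=1 clk=0 f=0 e=0
  Δ1: clk:0→1
  (1Δ to stable)

no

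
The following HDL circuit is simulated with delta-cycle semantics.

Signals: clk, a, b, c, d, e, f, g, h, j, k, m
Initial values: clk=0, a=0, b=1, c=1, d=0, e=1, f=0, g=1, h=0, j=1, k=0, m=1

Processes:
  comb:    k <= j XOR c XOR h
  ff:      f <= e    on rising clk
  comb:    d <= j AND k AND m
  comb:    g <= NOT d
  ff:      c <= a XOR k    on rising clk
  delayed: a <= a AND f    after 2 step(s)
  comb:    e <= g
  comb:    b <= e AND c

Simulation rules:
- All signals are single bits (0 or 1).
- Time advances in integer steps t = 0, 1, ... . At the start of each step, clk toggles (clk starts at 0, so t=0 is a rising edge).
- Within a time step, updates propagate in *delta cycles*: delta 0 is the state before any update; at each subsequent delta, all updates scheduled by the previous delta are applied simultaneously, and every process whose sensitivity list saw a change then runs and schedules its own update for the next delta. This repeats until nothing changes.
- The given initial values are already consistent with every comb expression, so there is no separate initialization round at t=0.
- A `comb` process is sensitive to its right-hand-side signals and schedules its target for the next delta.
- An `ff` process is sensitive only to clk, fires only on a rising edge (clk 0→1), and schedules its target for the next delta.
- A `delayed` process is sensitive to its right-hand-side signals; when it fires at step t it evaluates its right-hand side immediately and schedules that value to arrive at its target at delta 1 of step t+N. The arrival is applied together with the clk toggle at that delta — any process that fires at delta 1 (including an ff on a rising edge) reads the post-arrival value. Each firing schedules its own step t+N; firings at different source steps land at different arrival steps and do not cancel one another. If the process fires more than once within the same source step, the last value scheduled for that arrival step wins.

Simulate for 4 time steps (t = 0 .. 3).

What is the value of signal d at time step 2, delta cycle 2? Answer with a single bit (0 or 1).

1

t=0 Δ0: clk=0 k=0 m=1 g=1 h=0 e=1 a=0 b=1 f=0 c=1 j=1 d=0
  Δ1: clk:0→1
  Δ2: f:0→1, c:1→0
  Δ3: k:0→1, b:1→0
  Δ4: d:0→1
  Δ5: g:1→0
  Δ6: e:1→0
  (6Δ to stable)
t=1 Δ0: clk=1 k=1 m=1 g=0 h=0 e=0 a=0 b=0 f=1 c=0 j=1 d=1
  Δ1: clk:1→0
  (1Δ to stable)
t=2 Δ0: clk=0 k=1 m=1 g=0 h=0 e=0 a=0 b=0 f=1 c=0 j=1 d=1
  Δ1: clk:0→1
  Δ2: f:1→0, c:0→1
  Δ3: k:1→0
  Δ4: d:1→0
  Δ5: g:0→1
  Δ6: e:0→1
  Δ7: b:0→1
  (7Δ to stable)
t=3 Δ0: clk=1 k=0 m=1 g=1 h=0 e=1 a=0 b=1 f=0 c=1 j=1 d=0
  Δ1: clk:1→0
  (1Δ to stable)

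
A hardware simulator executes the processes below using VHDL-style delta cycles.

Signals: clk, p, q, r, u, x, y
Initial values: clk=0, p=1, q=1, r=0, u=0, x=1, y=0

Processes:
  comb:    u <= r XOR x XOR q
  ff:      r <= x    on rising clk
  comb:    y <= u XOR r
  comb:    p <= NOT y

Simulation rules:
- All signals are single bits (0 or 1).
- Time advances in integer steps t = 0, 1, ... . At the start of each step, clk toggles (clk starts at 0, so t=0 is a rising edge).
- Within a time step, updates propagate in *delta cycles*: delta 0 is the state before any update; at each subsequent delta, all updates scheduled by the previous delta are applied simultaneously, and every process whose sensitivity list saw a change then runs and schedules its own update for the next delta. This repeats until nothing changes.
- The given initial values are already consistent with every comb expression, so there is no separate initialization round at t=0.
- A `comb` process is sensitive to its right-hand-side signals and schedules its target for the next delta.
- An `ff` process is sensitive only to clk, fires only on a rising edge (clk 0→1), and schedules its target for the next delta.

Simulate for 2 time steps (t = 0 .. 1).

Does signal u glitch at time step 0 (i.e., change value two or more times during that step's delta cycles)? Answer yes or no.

t=0 Δ0: u=0 y=0 q=1 x=1 p=1 r=0 clk=0
  Δ1: clk:0→1
  Δ2: r:0→1
  Δ3: u:0→1, y:0→1
  Δ4: y:1→0, p:1→0
  Δ5: p:0→1
  (5Δ to stable)
t=1 Δ0: u=1 y=0 q=1 x=1 p=1 r=1 clk=1
  Δ1: clk:1→0
  (1Δ to stable)

no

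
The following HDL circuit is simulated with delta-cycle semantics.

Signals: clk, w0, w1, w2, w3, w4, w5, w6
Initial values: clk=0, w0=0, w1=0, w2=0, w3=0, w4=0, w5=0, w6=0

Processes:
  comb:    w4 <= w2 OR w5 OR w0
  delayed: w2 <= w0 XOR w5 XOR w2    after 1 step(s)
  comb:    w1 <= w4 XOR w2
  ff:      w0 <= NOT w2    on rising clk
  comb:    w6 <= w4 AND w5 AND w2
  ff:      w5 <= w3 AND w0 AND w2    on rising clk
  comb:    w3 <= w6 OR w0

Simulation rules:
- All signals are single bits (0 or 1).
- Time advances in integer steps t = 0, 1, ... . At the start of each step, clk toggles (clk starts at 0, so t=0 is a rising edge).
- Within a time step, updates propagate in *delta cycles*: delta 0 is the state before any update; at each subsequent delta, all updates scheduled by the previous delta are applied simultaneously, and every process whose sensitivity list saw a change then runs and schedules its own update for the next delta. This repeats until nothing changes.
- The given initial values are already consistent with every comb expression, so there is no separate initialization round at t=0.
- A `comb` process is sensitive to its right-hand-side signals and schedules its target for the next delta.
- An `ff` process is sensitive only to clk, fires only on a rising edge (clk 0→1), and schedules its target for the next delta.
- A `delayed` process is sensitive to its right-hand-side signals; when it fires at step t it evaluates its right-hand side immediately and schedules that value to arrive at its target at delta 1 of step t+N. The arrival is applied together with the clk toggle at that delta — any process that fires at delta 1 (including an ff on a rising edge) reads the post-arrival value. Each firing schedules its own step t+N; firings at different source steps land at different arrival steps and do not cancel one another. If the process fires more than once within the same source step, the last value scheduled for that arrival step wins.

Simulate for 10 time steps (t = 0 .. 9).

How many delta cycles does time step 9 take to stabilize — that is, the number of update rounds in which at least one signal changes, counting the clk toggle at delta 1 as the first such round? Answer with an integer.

[bits: w4,clk,w3,w2,w5,w6,w1,w0]
t=0: Δ0=00000000 Δ1=01000000 Δ2=01000001 Δ3=11100001 Δ4=11100011 | 4Δ
t=1: Δ0=11100011 Δ1=10110011 Δ2=10110001 | 2Δ
t=2: Δ0=10110001 Δ1=11100001 Δ2=11100011 | 2Δ
t=3: Δ0=11100011 Δ1=10110011 Δ2=10110001 | 2Δ
t=4: Δ0=10110001 Δ1=11100001 Δ2=11100011 | 2Δ
t=5: Δ0=11100011 Δ1=10110011 Δ2=10110001 | 2Δ
t=6: Δ0=10110001 Δ1=11100001 Δ2=11100011 | 2Δ
t=7: Δ0=11100011 Δ1=10110011 Δ2=10110001 | 2Δ
t=8: Δ0=10110001 Δ1=11100001 Δ2=11100011 | 2Δ
t=9: Δ0=11100011 Δ1=10110011 Δ2=10110001 | 2Δ

2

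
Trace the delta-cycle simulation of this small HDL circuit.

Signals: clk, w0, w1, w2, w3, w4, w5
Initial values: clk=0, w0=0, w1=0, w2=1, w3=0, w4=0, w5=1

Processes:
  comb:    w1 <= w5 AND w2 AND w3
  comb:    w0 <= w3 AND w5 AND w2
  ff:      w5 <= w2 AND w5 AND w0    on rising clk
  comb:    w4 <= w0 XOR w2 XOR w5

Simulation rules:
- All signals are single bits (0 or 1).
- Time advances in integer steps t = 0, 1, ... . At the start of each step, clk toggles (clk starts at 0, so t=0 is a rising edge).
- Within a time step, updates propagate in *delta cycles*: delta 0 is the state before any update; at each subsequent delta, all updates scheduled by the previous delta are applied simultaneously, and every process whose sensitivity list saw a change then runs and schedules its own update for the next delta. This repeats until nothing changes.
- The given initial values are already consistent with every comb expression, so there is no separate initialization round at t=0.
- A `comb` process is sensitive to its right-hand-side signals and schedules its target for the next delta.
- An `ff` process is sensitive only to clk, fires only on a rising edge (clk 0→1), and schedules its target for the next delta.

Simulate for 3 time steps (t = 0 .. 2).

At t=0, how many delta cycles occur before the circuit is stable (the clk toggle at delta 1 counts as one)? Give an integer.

3

t0.Δ0 clk=0 w0=0 w2=1 w1=0 w4=0 w3=0 w5=1
t0.Δ1 clk=1 w0=0 w2=1 w1=0 w4=0 w3=0 w5=1
t0.Δ2 clk=1 w0=0 w2=1 w1=0 w4=0 w3=0 w5=0
t0.Δ3 clk=1 w0=0 w2=1 w1=0 w4=1 w3=0 w5=0
t1.Δ0 clk=1 w0=0 w2=1 w1=0 w4=1 w3=0 w5=0
t1.Δ1 clk=0 w0=0 w2=1 w1=0 w4=1 w3=0 w5=0
t2.Δ0 clk=0 w0=0 w2=1 w1=0 w4=1 w3=0 w5=0
t2.Δ1 clk=1 w0=0 w2=1 w1=0 w4=1 w3=0 w5=0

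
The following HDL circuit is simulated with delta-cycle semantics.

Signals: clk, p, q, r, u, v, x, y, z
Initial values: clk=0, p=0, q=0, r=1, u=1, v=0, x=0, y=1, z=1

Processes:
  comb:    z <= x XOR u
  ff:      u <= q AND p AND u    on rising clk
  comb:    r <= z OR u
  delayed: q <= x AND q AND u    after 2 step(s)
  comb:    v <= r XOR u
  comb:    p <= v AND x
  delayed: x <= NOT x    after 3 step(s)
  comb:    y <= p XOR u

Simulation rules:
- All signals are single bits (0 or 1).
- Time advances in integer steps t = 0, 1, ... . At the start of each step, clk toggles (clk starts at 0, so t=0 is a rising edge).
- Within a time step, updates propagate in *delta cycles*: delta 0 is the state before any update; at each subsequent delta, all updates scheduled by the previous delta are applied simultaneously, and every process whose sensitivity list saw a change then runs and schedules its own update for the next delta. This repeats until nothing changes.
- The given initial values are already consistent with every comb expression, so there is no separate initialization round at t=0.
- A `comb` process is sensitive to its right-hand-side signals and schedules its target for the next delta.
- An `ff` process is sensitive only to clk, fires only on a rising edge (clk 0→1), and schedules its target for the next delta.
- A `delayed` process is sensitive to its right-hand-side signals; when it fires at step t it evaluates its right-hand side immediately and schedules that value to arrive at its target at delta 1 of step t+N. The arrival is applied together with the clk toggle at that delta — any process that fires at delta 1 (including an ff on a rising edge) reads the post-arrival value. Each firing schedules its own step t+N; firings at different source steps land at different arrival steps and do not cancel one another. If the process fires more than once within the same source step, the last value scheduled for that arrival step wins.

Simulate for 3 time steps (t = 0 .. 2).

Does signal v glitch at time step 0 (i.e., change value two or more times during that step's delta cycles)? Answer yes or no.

yes

t=0 Δ0: y=1 v=0 x=0 u=1 p=0 r=1 z=1 clk=0 q=0
  Δ1: clk:0→1
  Δ2: u:1→0
  Δ3: y:1→0, v:0→1, z:1→0
  Δ4: r:1→0
  Δ5: v:1→0
  (5Δ to stable)
t=1 Δ0: y=0 v=0 x=0 u=0 p=0 r=0 z=0 clk=1 q=0
  Δ1: clk:1→0
  (1Δ to stable)
t=2 Δ0: y=0 v=0 x=0 u=0 p=0 r=0 z=0 clk=0 q=0
  Δ1: clk:0→1
  (1Δ to stable)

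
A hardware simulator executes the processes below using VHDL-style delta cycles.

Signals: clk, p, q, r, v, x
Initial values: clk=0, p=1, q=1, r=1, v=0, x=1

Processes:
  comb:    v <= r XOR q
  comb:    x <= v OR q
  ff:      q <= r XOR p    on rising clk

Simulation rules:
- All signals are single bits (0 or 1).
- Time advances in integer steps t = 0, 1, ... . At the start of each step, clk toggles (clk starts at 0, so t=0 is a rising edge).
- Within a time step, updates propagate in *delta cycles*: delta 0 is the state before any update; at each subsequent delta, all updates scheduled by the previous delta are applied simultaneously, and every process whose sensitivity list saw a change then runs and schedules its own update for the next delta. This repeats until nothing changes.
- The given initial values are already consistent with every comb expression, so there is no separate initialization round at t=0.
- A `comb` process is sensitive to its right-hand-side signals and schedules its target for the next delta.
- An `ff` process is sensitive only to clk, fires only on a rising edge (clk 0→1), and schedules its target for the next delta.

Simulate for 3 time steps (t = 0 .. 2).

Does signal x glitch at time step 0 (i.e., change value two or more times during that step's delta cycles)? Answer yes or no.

yes

t=0 Δ0: x=1 p=1 r=1 v=0 clk=0 q=1
  Δ1: clk:0→1
  Δ2: q:1→0
  Δ3: x:1→0, v:0→1
  Δ4: x:0→1
  (4Δ to stable)
t=1 Δ0: x=1 p=1 r=1 v=1 clk=1 q=0
  Δ1: clk:1→0
  (1Δ to stable)
t=2 Δ0: x=1 p=1 r=1 v=1 clk=0 q=0
  Δ1: clk:0→1
  (1Δ to stable)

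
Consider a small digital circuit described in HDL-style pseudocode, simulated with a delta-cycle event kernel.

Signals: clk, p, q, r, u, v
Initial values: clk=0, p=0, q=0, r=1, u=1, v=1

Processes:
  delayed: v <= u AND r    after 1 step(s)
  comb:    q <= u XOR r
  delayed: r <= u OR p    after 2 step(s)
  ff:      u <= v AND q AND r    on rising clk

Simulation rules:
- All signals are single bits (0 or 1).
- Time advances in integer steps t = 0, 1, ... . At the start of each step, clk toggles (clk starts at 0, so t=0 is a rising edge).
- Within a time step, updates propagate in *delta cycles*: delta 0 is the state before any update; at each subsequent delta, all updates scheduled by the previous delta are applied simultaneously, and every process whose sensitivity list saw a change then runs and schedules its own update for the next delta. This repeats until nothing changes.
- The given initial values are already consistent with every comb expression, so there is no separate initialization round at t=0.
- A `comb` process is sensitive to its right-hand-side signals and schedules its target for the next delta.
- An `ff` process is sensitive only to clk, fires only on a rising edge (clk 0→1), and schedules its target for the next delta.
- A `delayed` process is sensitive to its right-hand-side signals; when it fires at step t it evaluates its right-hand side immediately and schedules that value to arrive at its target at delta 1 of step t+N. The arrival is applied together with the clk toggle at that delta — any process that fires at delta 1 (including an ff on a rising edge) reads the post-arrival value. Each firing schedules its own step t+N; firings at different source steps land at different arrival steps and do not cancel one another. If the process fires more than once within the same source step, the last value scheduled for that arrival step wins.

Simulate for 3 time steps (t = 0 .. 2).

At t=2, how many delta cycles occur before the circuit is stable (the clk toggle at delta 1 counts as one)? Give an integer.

2

t0.Δ0 r=1 q=0 v=1 p=0 clk=0 u=1
t0.Δ1 r=1 q=0 v=1 p=0 clk=1 u=1
t0.Δ2 r=1 q=0 v=1 p=0 clk=1 u=0
t0.Δ3 r=1 q=1 v=1 p=0 clk=1 u=0
t1.Δ0 r=1 q=1 v=1 p=0 clk=1 u=0
t1.Δ1 r=1 q=1 v=0 p=0 clk=0 u=0
t2.Δ0 r=1 q=1 v=0 p=0 clk=0 u=0
t2.Δ1 r=0 q=1 v=0 p=0 clk=1 u=0
t2.Δ2 r=0 q=0 v=0 p=0 clk=1 u=0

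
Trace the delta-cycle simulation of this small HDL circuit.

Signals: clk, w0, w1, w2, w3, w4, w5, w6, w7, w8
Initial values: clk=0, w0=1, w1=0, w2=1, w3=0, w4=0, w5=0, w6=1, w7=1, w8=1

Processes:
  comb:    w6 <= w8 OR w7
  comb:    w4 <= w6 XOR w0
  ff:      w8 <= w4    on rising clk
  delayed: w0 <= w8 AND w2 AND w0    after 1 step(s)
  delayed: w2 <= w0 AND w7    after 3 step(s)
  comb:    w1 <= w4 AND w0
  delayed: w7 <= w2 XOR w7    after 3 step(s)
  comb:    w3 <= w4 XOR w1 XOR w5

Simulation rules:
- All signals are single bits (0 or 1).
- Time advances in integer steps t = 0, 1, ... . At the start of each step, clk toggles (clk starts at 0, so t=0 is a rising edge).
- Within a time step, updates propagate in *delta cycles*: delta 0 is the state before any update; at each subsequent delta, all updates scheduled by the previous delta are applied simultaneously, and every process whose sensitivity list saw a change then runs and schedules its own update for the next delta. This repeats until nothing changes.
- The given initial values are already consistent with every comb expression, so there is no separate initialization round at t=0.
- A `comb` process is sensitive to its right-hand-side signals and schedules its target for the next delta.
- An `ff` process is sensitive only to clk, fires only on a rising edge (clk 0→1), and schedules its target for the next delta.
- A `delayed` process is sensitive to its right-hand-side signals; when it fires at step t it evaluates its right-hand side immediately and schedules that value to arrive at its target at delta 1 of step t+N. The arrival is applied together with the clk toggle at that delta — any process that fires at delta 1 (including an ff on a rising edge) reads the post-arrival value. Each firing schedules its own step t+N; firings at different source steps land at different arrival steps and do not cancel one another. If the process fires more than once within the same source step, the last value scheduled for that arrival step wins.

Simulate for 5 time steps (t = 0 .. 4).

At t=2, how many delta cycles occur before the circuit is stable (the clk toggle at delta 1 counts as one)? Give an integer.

2

t=0 Δ0: w8=1 w5=0 clk=0 w3=0 w2=1 w4=0 w6=1 w7=1 w1=0 w0=1
  Δ1: clk:0→1
  Δ2: w8:1→0
  (2Δ to stable)
t=1 Δ0: w8=0 w5=0 clk=1 w3=0 w2=1 w4=0 w6=1 w7=1 w1=0 w0=1
  Δ1: clk:1→0, w0:1→0
  Δ2: w4:0→1
  Δ3: w3:0→1
  (3Δ to stable)
t=2 Δ0: w8=0 w5=0 clk=0 w3=1 w2=1 w4=1 w6=1 w7=1 w1=0 w0=0
  Δ1: clk:0→1
  Δ2: w8:0→1
  (2Δ to stable)
t=3 Δ0: w8=1 w5=0 clk=1 w3=1 w2=1 w4=1 w6=1 w7=1 w1=0 w0=0
  Δ1: clk:1→0
  (1Δ to stable)
t=4 Δ0: w8=1 w5=0 clk=0 w3=1 w2=1 w4=1 w6=1 w7=1 w1=0 w0=0
  Δ1: clk:0→1, w2:1→0
  (1Δ to stable)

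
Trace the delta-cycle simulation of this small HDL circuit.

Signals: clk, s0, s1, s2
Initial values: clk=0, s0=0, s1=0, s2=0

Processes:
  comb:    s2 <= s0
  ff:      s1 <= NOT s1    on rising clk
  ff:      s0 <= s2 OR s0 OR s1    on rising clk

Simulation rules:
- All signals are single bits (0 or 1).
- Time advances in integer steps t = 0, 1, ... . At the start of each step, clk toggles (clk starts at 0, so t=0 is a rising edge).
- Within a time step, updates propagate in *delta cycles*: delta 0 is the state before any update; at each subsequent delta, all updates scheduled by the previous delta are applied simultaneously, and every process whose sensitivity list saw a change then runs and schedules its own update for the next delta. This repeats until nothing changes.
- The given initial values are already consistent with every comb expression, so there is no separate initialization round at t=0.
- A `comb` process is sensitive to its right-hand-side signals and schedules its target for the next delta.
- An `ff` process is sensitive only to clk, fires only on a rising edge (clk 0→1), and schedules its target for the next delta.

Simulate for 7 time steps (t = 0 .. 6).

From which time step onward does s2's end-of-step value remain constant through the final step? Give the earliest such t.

t0.Δ0 s1=0 s0=0 clk=0 s2=0
t0.Δ1 s1=0 s0=0 clk=1 s2=0
t0.Δ2 s1=1 s0=0 clk=1 s2=0
t1.Δ0 s1=1 s0=0 clk=1 s2=0
t1.Δ1 s1=1 s0=0 clk=0 s2=0
t2.Δ0 s1=1 s0=0 clk=0 s2=0
t2.Δ1 s1=1 s0=0 clk=1 s2=0
t2.Δ2 s1=0 s0=1 clk=1 s2=0
t2.Δ3 s1=0 s0=1 clk=1 s2=1
t3.Δ0 s1=0 s0=1 clk=1 s2=1
t3.Δ1 s1=0 s0=1 clk=0 s2=1
t4.Δ0 s1=0 s0=1 clk=0 s2=1
t4.Δ1 s1=0 s0=1 clk=1 s2=1
t4.Δ2 s1=1 s0=1 clk=1 s2=1
t5.Δ0 s1=1 s0=1 clk=1 s2=1
t5.Δ1 s1=1 s0=1 clk=0 s2=1
t6.Δ0 s1=1 s0=1 clk=0 s2=1
t6.Δ1 s1=1 s0=1 clk=1 s2=1
t6.Δ2 s1=0 s0=1 clk=1 s2=1

2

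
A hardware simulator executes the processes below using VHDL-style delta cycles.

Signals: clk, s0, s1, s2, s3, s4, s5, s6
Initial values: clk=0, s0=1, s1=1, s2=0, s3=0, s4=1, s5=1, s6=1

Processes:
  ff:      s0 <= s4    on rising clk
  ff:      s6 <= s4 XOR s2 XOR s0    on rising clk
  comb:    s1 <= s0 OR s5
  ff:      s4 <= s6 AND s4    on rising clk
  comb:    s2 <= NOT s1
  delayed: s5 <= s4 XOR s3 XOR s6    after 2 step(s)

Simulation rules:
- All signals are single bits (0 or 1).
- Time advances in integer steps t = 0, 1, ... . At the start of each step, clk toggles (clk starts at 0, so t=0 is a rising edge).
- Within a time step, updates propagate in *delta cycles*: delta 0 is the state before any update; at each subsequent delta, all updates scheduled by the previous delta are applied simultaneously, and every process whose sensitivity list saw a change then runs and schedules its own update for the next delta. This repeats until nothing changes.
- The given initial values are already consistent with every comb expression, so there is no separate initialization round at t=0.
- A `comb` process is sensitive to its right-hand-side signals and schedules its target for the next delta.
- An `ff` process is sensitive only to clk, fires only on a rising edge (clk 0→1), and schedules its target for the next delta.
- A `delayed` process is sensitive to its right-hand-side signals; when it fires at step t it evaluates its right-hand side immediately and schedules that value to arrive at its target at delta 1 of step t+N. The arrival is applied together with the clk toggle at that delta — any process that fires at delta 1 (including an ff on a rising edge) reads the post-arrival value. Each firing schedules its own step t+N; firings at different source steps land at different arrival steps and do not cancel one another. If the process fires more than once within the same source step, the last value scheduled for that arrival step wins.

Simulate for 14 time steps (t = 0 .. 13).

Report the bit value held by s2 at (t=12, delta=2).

1

t=0 Δ0: s2=0 s1=1 clk=0 s5=1 s6=1 s4=1 s3=0 s0=1
  Δ1: clk:0→1
  Δ2: s6:1→0
  (2Δ to stable)
t=1 Δ0: s2=0 s1=1 clk=1 s5=1 s6=0 s4=1 s3=0 s0=1
  Δ1: clk:1→0
  (1Δ to stable)
t=2 Δ0: s2=0 s1=1 clk=0 s5=1 s6=0 s4=1 s3=0 s0=1
  Δ1: clk:0→1
  Δ2: s4:1→0
  (2Δ to stable)
t=3 Δ0: s2=0 s1=1 clk=1 s5=1 s6=0 s4=0 s3=0 s0=1
  Δ1: clk:1→0
  (1Δ to stable)
t=4 Δ0: s2=0 s1=1 clk=0 s5=1 s6=0 s4=0 s3=0 s0=1
  Δ1: clk:0→1, s5:1→0
  Δ2: s6:0→1, s0:1→0
  Δ3: s1:1→0
  Δ4: s2:0→1
  (4Δ to stable)
t=5 Δ0: s2=1 s1=0 clk=1 s5=0 s6=1 s4=0 s3=0 s0=0
  Δ1: clk:1→0
  (1Δ to stable)
t=6 Δ0: s2=1 s1=0 clk=0 s5=0 s6=1 s4=0 s3=0 s0=0
  Δ1: clk:0→1, s5:0→1
  Δ2: s1:0→1
  Δ3: s2:1→0
  (3Δ to stable)
t=7 Δ0: s2=0 s1=1 clk=1 s5=1 s6=1 s4=0 s3=0 s0=0
  Δ1: clk:1→0
  (1Δ to stable)
t=8 Δ0: s2=0 s1=1 clk=0 s5=1 s6=1 s4=0 s3=0 s0=0
  Δ1: clk:0→1
  Δ2: s6:1→0
  (2Δ to stable)
t=9 Δ0: s2=0 s1=1 clk=1 s5=1 s6=0 s4=0 s3=0 s0=0
  Δ1: clk:1→0
  (1Δ to stable)
t=10 Δ0: s2=0 s1=1 clk=0 s5=1 s6=0 s4=0 s3=0 s0=0
  Δ1: clk:0→1, s5:1→0
  Δ2: s1:1→0
  Δ3: s2:0→1
  (3Δ to stable)
t=11 Δ0: s2=1 s1=0 clk=1 s5=0 s6=0 s4=0 s3=0 s0=0
  Δ1: clk:1→0
  (1Δ to stable)
t=12 Δ0: s2=1 s1=0 clk=0 s5=0 s6=0 s4=0 s3=0 s0=0
  Δ1: clk:0→1
  Δ2: s6:0→1
  (2Δ to stable)
t=13 Δ0: s2=1 s1=0 clk=1 s5=0 s6=1 s4=0 s3=0 s0=0
  Δ1: clk:1→0
  (1Δ to stable)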